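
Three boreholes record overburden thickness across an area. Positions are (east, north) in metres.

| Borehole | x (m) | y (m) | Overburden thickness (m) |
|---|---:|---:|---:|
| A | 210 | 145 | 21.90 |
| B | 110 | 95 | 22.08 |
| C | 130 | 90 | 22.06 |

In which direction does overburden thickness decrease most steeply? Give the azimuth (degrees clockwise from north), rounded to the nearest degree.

050°

Differences from A: to B (Δx, Δy, Δh) = (-100, -50, +0.18); to C = (-80, -55, +0.16).
Solve a·Δx + b·Δy = Δd: det = (-100)·(-55) − (-80)·(-50) = 1500.
∂d/∂x = [(+0.18)·(-55) − (+0.16)·(-50)] / 1500 = -0.001267
∂d/∂y = [(-100)·(+0.16) − (-80)·(+0.18)] / 1500 = -0.001067
Steepest decrease is along −∇f: components (+0.001267 E, +0.001067 N).
Azimuth = atan2(+0.001267, +0.001067) = 49.9° ≈ 050°.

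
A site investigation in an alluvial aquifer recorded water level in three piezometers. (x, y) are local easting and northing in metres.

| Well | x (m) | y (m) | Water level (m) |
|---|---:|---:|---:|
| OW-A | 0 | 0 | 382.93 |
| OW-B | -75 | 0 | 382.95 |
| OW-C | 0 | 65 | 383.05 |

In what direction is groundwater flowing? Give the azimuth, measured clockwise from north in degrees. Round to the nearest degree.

172°

∂h/∂x = (382.95 − 382.93) / (-75 − 0) = -0.0002667
∂h/∂y = (383.05 − 382.93) / (65 − 0) = +0.001846
Flow direction (−∇h) has components (+0.0002667 E, -0.001846 N).
Azimuth = atan2(E, N) = atan2(+0.0002667, -0.001846) = 171.8° ≈ 172°.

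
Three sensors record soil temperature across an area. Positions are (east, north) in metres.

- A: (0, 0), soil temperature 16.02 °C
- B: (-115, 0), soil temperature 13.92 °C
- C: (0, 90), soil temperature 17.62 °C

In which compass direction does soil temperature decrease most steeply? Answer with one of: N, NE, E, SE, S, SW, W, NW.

∂T/∂x = (13.92 − 16.02) / (-115 − 0) = +0.01826
∂T/∂y = (17.62 − 16.02) / (90 − 0) = +0.01778
Steepest decrease is along −∇f = (-0.01826 E, -0.01778 N) → southwest.

SW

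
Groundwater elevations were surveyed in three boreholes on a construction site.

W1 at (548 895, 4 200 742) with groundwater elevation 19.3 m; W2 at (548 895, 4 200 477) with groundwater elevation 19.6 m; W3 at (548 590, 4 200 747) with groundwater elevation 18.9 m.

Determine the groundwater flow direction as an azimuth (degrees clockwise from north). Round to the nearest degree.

With h = a·x + b·y + c and W1 as origin, the differences give:
  0·a + (-265)·b = +0.3
  (-305)·a + 5·b = -0.4
Eliminate b (×5 and ×(-265), subtract): -80825·a = -104.50 → a = ∂h/∂x = +0.001293
Back-substitute: b = ∂h/∂y = -0.001132.
Flow direction (−∇h) has components (-0.001293 E, +0.001132 N).
Azimuth = atan2(E, N) = atan2(-0.001293, +0.001132) = 311.2° ≈ 311°.

311°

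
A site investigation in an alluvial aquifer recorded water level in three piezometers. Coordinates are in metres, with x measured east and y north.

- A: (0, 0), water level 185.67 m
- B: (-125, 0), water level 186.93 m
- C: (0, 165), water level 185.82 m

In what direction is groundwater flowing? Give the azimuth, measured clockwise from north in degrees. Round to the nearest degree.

095°

∂h/∂x = (186.93 − 185.67) / (-125 − 0) = -0.01008
∂h/∂y = (185.82 − 185.67) / (165 − 0) = +0.0009091
Flow direction (−∇h) has components (+0.01008 E, -0.0009091 N).
Azimuth = atan2(E, N) = atan2(+0.01008, -0.0009091) = 95.2° ≈ 095°.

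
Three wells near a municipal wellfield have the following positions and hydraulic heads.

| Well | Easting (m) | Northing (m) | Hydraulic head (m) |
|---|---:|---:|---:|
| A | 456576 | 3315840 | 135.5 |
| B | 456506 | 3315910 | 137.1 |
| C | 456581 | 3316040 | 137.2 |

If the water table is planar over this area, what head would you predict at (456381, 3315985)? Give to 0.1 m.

139.5 m

Taking A as reference: B−A = (-70, 70, +1.6); C−A = (5, 200, +1.7).
Solve a·Δx + b·Δy = Δh: det = (-70)·200 − 5·70 = -14350.
∂h/∂x = [(+1.6)·200 − (+1.7)·70] / -14350 = -0.01401
∂h/∂y = [(-70)·(+1.7) − 5·(+1.6)] / -14350 = +0.008850
h(456381, 3315985) = 135.5 + (-0.01401)·(-195) + (+0.008850)·(145) = 135.5 +2.731 +1.283 = 139.515 m.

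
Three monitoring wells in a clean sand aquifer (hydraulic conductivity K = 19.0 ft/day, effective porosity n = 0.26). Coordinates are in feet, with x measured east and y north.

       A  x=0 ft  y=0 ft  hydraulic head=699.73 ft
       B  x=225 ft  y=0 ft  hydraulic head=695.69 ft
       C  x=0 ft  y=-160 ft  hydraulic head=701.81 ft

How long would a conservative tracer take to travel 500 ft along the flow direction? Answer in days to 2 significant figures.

310 days

∂h/∂x = (695.69 − 699.73) / (225 − 0) = -0.01796
∂h/∂y = (701.81 − 699.73) / (-160 − 0) = -0.01300
|∇h| = √(-0.01796² + -0.01300²) = 0.02217
Seepage velocity v = K·i/n = 19.0 × 0.02217 / 0.26 = 1.62 ft/day.
t = 500 / 1.62 = 308.6 days.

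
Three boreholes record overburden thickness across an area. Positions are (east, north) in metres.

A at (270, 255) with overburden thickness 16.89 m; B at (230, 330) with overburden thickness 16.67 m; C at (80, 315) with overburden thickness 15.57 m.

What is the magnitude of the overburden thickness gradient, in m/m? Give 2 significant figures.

Differences from A: to B (Δx, Δy, Δh) = (-40, 75, -0.22); to C = (-190, 60, -1.32).
Solve a·Δx + b·Δy = Δd: det = (-40)·60 − (-190)·75 = 11850.
∂d/∂x = [(-0.22)·60 − (-1.32)·75] / 11850 = +0.007241
∂d/∂y = [(-40)·(-1.32) − (-190)·(-0.22)] / 11850 = +0.0009283
|∇f| = √(0.007241² + 0.0009283²) = 0.0073 m/m

0.0073 m/m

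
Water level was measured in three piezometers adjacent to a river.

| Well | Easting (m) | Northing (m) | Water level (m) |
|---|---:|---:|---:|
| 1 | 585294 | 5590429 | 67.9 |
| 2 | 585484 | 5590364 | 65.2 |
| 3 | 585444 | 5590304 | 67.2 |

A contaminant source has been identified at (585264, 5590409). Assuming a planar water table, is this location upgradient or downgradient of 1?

Taking 1 as reference: 2−1 = (190, -65, -2.7); 3−1 = (150, -125, -0.7).
Solve a·Δx + b·Δy = Δh: det = 190·(-125) − 150·(-65) = -14000.
∂h/∂x = [(-2.7)·(-125) − (-0.7)·(-65)] / -14000 = -0.02086
∂h/∂y = [190·(-0.7) − 150·(-2.7)] / -14000 = -0.01943
Head at (585264, 5590409) = 67.9 + (-0.02086)·(-30) + (-0.01943)·(-20) = 68.91 m.
That is higher than the 67.9 m at 1, so the point is upgradient.

upgradient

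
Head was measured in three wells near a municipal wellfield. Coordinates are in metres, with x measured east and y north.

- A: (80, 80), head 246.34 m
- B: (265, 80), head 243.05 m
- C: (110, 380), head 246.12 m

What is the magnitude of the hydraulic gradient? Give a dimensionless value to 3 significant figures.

Three-point gradient (reference A): Δ to B = (185, 0, -3.29), Δ to C = (30, 300, -0.22).
∂h/∂x = -0.01778, ∂h/∂y = +0.001045 (det = 55500).
|∇h| = √(-0.01778² + 0.001045²) = 0.01781

0.0178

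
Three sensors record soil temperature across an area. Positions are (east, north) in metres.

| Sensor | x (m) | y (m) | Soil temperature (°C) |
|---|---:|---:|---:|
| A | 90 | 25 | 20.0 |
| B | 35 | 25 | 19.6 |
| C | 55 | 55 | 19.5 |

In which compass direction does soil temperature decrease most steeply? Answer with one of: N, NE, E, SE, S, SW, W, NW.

Taking A as reference: B−A = (-55, 0, -0.4); C−A = (-35, 30, -0.5).
Solve a·Δx + b·Δy = ΔT: det = (-55)·30 − (-35)·0 = -1650.
∂T/∂x = [(-0.4)·30 − (-0.5)·0] / -1650 = +0.007273
∂T/∂y = [(-55)·(-0.5) − (-35)·(-0.4)] / -1650 = -0.008182
Steepest decrease is along −∇f = (-0.007273 E, +0.008182 N) → northwest.

NW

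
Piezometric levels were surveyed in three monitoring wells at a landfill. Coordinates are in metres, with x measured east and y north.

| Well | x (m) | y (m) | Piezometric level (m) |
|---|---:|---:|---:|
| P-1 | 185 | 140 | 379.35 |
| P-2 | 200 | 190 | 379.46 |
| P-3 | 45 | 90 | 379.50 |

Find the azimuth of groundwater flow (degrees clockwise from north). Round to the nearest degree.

144°

Differences from P-1: to P-2 (Δx, Δy, Δh) = (15, 50, +0.11); to P-3 = (-140, -50, +0.15).
Solve a·Δx + b·Δy = Δh: det = 15·(-50) − (-140)·50 = 6250.
∂h/∂x = [(+0.11)·(-50) − (+0.15)·50] / 6250 = -0.002080
∂h/∂y = [15·(+0.15) − (-140)·(+0.11)] / 6250 = +0.002824
Flow direction (−∇h) has components (+0.002080 E, -0.002824 N).
Azimuth = atan2(E, N) = atan2(+0.002080, -0.002824) = 143.6° ≈ 144°.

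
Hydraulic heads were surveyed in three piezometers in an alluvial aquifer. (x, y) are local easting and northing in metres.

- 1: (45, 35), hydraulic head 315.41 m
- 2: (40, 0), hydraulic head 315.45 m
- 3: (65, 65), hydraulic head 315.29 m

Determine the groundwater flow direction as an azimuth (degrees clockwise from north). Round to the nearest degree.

Three-point gradient (reference 1): Δ to 2 = (-5, -35, +0.04), Δ to 3 = (20, 30, -0.12).
∂h/∂x = -0.005455, ∂h/∂y = -0.0003636 (det = 550).
Flow direction (−∇h) has components (+0.005455 E, +0.0003636 N).
Azimuth = atan2(E, N) = atan2(+0.005455, +0.0003636) = 86.2° ≈ 086°.

086°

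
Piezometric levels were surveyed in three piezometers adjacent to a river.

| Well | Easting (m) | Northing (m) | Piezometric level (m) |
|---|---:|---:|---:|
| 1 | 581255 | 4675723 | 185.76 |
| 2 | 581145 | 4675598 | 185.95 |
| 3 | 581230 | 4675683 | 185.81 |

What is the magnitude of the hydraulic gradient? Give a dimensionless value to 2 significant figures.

With h = a·x + b·y + c and 1 as origin, the differences give:
  (-110)·a + (-125)·b = +0.19
  (-25)·a + (-40)·b = +0.05
Eliminate b (×(-40) and ×(-125), subtract): 1275·a = -1.350 → a = ∂h/∂x = -0.001059
Back-substitute: b = ∂h/∂y = -0.0005882.
|∇h| = √(-0.001059² + -0.0005882²) = 0.001211

0.0012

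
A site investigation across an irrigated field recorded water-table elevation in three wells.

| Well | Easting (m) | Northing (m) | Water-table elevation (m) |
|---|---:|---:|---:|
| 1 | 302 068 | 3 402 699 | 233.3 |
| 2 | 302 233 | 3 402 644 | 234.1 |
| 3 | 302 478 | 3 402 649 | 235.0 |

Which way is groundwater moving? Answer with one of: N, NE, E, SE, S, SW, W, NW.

With h = a·x + b·y + c and 1 as origin, the differences give:
  165·a + (-55)·b = +0.8
  410·a + (-50)·b = +1.7
Eliminate b (×(-50) and ×(-55), subtract): 14300·a = 53.50 → a = ∂h/∂x = +0.003741
Back-substitute: b = ∂h/∂y = -0.003322.
Flow = −∇h = (-0.003741 east, +0.003322 north), which points northwest.

NW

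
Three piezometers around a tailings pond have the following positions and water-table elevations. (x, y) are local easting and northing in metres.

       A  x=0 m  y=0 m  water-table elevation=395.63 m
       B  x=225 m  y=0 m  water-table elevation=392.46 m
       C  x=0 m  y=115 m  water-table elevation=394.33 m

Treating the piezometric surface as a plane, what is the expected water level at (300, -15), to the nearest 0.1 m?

∂h/∂x = (392.46 − 395.63) / (225 − 0) = -0.01409
∂h/∂y = (394.33 − 395.63) / (115 − 0) = -0.01130
h(300, -15) = 395.63 + (-0.01409)·(300) + (-0.01130)·(-15) = 395.63 -4.227 +0.170 = 391.573 m.

391.6 m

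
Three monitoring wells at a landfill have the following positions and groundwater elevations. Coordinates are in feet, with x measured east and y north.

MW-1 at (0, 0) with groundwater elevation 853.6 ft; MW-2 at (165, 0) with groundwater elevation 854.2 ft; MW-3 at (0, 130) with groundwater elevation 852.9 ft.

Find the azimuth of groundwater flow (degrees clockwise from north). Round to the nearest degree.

326°

∂h/∂x = (854.2 − 853.6) / (165 − 0) = +0.003636
∂h/∂y = (852.9 − 853.6) / (130 − 0) = -0.005385
Flow direction (−∇h) has components (-0.003636 E, +0.005385 N).
Azimuth = atan2(E, N) = atan2(-0.003636, +0.005385) = 326.0° ≈ 326°.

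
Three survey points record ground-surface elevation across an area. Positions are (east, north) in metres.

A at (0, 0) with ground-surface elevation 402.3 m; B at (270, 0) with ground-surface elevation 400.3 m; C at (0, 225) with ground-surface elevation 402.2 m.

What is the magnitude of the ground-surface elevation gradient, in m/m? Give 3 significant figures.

0.00742 m/m

∂z/∂x = (400.3 − 402.3) / (270 − 0) = -0.007407
∂z/∂y = (402.2 − 402.3) / (225 − 0) = -0.0004444
|∇f| = √(-0.007407² + -0.0004444²) = 0.00742 m/m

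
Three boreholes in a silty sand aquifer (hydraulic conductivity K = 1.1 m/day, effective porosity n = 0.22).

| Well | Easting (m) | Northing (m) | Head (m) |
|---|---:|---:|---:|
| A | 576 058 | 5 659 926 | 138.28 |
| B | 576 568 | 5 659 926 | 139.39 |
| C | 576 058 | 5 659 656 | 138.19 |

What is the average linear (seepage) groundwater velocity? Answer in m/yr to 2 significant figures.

4.0 m/yr

∂h/∂x = (139.39 − 138.28) / (576568 − 576058) = +0.002176
∂h/∂y = (138.19 − 138.28) / (5659656 − 5659926) = +0.0003333
|∇h| = √(0.002176² + 0.0003333²) = 0.002201
Seepage velocity v = K·i/n = 1.1 × 0.002201 / 0.22 = 0.011 m/day = 4.018 m/yr.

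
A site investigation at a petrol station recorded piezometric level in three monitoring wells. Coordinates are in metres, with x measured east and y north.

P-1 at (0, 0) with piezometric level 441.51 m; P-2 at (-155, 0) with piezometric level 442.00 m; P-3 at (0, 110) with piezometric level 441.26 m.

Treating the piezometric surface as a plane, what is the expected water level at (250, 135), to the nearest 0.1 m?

440.4 m

∂h/∂x = (442.00 − 441.51) / (-155 − 0) = -0.003161
∂h/∂y = (441.26 − 441.51) / (110 − 0) = -0.002273
h(250, 135) = 441.51 + (-0.003161)·(250) + (-0.002273)·(135) = 441.51 -0.790 -0.307 = 440.413 m.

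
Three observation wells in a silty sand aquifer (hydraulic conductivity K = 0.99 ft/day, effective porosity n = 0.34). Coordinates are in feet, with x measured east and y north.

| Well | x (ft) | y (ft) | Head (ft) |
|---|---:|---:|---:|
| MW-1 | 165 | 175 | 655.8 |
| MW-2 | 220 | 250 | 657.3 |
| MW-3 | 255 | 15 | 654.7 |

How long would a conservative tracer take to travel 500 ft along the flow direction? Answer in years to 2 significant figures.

Three-point gradient (reference MW-1): Δ to MW-2 = (55, 75, +1.5), Δ to MW-3 = (90, -160, -1.1).
∂h/∂x = +0.01013, ∂h/∂y = +0.01257 (det = -15550).
|∇h| = √(0.01013² + 0.01257²) = 0.01614
Seepage velocity v = K·i/n = 0.99 × 0.01614 / 0.34 = 0.047 ft/day.
t = 500 / 0.047 = 1.064e+04 days = 29.1 years.

29 years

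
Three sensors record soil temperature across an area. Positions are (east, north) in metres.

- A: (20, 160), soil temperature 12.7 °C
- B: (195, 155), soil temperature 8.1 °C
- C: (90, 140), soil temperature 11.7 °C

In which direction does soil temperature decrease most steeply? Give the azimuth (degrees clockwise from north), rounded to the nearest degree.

Taking A as reference: B−A = (175, -5, -4.6); C−A = (70, -20, -1.0).
Solve a·Δx + b·Δy = ΔT: det = 175·(-20) − 70·(-5) = -3150.
∂T/∂x = [(-4.6)·(-20) − (-1.0)·(-5)] / -3150 = -0.02762
∂T/∂y = [175·(-1.0) − 70·(-4.6)] / -3150 = -0.04667
Steepest decrease is along −∇f: components (+0.02762 E, +0.04667 N).
Azimuth = atan2(+0.02762, +0.04667) = 30.6° ≈ 031°.

031°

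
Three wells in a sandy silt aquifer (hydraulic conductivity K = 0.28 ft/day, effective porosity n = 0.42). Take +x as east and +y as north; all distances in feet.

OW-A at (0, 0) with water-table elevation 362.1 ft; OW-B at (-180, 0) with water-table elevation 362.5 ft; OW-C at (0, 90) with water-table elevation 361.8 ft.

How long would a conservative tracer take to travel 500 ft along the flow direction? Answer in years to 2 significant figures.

∂h/∂x = (362.5 − 362.1) / (-180 − 0) = -0.002222
∂h/∂y = (361.8 − 362.1) / (90 − 0) = -0.003333
|∇h| = √(-0.002222² + -0.003333²) = 0.004006
Seepage velocity v = K·i/n = 0.28 × 0.004006 / 0.42 = 0.002671 ft/day.
t = 500 / 0.002671 = 1.872e+05 days = 513 years.

510 years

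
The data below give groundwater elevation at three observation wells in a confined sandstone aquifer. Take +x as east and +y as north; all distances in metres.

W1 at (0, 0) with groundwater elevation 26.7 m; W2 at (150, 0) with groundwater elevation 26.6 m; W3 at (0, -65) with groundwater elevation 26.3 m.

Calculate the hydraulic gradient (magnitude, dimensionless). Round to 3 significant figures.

0.00619

∂h/∂x = (26.6 − 26.7) / (150 − 0) = -0.0006667
∂h/∂y = (26.3 − 26.7) / (-65 − 0) = +0.006154
|∇h| = √(-0.0006667² + 0.006154²) = 0.00619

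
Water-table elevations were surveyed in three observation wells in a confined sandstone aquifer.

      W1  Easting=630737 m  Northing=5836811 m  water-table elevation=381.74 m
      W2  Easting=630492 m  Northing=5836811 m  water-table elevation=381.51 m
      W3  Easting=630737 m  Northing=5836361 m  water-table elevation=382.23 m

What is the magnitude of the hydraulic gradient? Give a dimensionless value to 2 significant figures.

0.0014

∂h/∂x = (381.51 − 381.74) / (630492 − 630737) = +0.0009388
∂h/∂y = (382.23 − 381.74) / (5836361 − 5836811) = -0.001089
|∇h| = √(0.0009388² + -0.001089²) = 0.001438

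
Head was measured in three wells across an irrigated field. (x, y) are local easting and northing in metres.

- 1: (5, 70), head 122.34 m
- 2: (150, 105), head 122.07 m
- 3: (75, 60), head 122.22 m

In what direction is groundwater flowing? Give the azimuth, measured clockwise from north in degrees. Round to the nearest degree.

With h = a·x + b·y + c and 1 as origin, the differences give:
  145·a + 35·b = -0.27
  70·a + (-10)·b = -0.12
Eliminate b (×(-10) and ×35, subtract): -3900·a = 6.900 → a = ∂h/∂x = -0.001769
Back-substitute: b = ∂h/∂y = -0.0003846.
Flow direction (−∇h) has components (+0.001769 E, +0.0003846 N).
Azimuth = atan2(E, N) = atan2(+0.001769, +0.0003846) = 77.7° ≈ 078°.

078°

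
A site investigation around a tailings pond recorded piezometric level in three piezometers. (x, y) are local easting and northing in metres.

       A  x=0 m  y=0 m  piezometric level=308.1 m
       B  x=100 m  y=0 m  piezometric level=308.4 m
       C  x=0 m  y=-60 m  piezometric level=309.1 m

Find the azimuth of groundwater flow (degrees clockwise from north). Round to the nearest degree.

350°

∂h/∂x = (308.4 − 308.1) / (100 − 0) = +0.003000
∂h/∂y = (309.1 − 308.1) / (-60 − 0) = -0.01667
Flow direction (−∇h) has components (-0.003000 E, +0.01667 N).
Azimuth = atan2(E, N) = atan2(-0.003000, +0.01667) = 349.8° ≈ 350°.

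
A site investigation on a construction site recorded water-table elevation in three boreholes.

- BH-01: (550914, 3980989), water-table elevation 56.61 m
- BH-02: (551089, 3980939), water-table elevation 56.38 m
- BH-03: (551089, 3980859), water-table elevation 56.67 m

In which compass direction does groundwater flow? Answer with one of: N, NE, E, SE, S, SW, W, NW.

NE

With h = a·x + b·y + c and BH-01 as origin, the differences give:
  175·a + (-50)·b = -0.23
  175·a + (-130)·b = +0.06
Eliminate b (×(-130) and ×(-50), subtract): -14000·a = 32.900 → a = ∂h/∂x = -0.002350
Back-substitute: b = ∂h/∂y = -0.003625.
Flow = −∇h = (+0.002350 east, +0.003625 north), which points northeast.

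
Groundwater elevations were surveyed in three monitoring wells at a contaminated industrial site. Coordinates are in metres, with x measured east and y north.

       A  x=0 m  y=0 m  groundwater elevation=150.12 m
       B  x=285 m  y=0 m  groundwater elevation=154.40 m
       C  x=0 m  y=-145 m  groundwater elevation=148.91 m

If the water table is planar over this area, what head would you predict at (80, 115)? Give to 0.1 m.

152.3 m

∂h/∂x = (154.40 − 150.12) / (285 − 0) = +0.01502
∂h/∂y = (148.91 − 150.12) / (-145 − 0) = +0.008345
h(80, 115) = 150.12 + (+0.01502)·(80) + (+0.008345)·(115) = 150.12 +1.201 +0.960 = 152.281 m.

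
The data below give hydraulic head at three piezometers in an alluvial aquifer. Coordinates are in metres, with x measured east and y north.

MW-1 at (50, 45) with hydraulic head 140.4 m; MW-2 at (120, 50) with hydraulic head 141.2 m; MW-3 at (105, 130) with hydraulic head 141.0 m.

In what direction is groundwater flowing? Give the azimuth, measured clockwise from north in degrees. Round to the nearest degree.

Taking MW-1 as reference: MW-2−MW-1 = (70, 5, +0.8); MW-3−MW-1 = (55, 85, +0.6).
Solve a·Δx + b·Δy = Δh: det = 70·85 − 55·5 = 5675.
∂h/∂x = [(+0.8)·85 − (+0.6)·5] / 5675 = +0.01145
∂h/∂y = [70·(+0.6) − 55·(+0.8)] / 5675 = -0.0003524
Flow direction (−∇h) has components (-0.01145 E, +0.0003524 N).
Azimuth = atan2(E, N) = atan2(-0.01145, +0.0003524) = 271.8° ≈ 272°.

272°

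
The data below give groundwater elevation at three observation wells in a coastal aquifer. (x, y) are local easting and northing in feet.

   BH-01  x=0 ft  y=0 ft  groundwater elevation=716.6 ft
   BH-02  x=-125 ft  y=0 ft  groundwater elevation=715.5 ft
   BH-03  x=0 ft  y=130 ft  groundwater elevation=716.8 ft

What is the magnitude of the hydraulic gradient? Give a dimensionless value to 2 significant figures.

∂h/∂x = (715.5 − 716.6) / (-125 − 0) = +0.008800
∂h/∂y = (716.8 − 716.6) / (130 − 0) = +0.001538
|∇h| = √(0.008800² + 0.001538²) = 0.008933

0.0089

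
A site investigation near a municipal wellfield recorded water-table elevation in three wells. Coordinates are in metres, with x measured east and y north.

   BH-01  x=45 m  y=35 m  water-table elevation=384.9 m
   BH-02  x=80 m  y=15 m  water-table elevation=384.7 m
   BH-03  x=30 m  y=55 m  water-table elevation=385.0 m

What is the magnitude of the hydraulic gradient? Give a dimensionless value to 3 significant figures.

Taking BH-01 as reference: BH-02−BH-01 = (35, -20, -0.2); BH-03−BH-01 = (-15, 20, +0.1).
Solve a·Δx + b·Δy = Δh: det = 35·20 − (-15)·(-20) = 400.
∂h/∂x = [(-0.2)·20 − (+0.1)·(-20)] / 400 = -0.005000
∂h/∂y = [35·(+0.1) − (-15)·(-0.2)] / 400 = +0.001250
|∇h| = √(-0.005000² + 0.001250²) = 0.005154

0.00515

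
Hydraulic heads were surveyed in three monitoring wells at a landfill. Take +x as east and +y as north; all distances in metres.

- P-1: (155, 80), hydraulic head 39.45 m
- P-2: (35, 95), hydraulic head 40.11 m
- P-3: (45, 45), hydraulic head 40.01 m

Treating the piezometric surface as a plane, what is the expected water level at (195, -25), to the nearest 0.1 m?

With h = a·x + b·y + c and P-1 as origin, the differences give:
  (-120)·a + 15·b = +0.66
  (-110)·a + (-35)·b = +0.56
Eliminate b (×(-35) and ×15, subtract): 5850·a = -31.500 → a = ∂h/∂x = -0.005385
Back-substitute: b = ∂h/∂y = +0.0009231.
h(195, -25) = 39.45 + (-0.005385)·(40) + (+0.0009231)·(-105) = 39.45 -0.215 -0.097 = 39.138 m.

39.1 m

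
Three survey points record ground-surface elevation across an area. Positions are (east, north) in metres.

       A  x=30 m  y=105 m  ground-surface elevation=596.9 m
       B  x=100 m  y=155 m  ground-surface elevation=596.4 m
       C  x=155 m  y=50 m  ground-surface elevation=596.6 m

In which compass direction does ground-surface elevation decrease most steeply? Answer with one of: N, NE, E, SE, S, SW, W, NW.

With z = a·x + b·y + c and A as origin, the differences give:
  70·a + 50·b = -0.5
  125·a + (-55)·b = -0.3
Eliminate b (×(-55) and ×50, subtract): -10100·a = 42.50 → a = ∂z/∂x = -0.004208
Back-substitute: b = ∂z/∂y = -0.004109.
Steepest decrease is along −∇f = (+0.004208 E, +0.004109 N) → northeast.

NE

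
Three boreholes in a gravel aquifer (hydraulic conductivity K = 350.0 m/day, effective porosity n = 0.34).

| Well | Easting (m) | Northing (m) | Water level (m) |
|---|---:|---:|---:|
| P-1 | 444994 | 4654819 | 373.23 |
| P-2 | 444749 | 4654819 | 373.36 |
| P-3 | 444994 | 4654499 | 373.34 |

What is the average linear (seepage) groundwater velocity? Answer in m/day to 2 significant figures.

0.65 m/day

∂h/∂x = (373.36 − 373.23) / (444749 − 444994) = -0.0005306
∂h/∂y = (373.34 − 373.23) / (4654499 − 4654819) = -0.0003437
|∇h| = √(-0.0005306² + -0.0003437²) = 0.0006322
Seepage velocity v = K·i/n = 350.0 × 0.0006322 / 0.34 = 0.6508 m/day.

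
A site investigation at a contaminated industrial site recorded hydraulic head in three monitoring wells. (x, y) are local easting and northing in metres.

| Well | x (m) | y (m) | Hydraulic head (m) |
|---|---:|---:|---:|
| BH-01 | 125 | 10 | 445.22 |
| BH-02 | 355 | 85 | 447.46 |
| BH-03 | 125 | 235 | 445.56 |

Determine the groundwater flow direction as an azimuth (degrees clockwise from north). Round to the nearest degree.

261°

Three-point gradient (reference BH-01): Δ to BH-02 = (230, 75, +2.24), Δ to BH-03 = (0, 225, +0.34).
∂h/∂x = +0.009246, ∂h/∂y = +0.001511 (det = 51750).
Flow direction (−∇h) has components (-0.009246 E, -0.001511 N).
Azimuth = atan2(E, N) = atan2(-0.009246, -0.001511) = 260.7° ≈ 261°.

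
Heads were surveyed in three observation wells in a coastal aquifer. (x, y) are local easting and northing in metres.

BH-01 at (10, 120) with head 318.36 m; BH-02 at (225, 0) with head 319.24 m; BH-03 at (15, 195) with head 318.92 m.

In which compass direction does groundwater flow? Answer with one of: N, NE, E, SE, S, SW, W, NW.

With h = a·x + b·y + c and BH-01 as origin, the differences give:
  215·a + (-120)·b = +0.88
  5·a + 75·b = +0.56
Eliminate b (×75 and ×(-120), subtract): 16725·a = 133.200 → a = ∂h/∂x = +0.007964
Back-substitute: b = ∂h/∂y = +0.006936.
Flow = −∇h = (-0.007964 east, -0.006936 north), which points southwest.

SW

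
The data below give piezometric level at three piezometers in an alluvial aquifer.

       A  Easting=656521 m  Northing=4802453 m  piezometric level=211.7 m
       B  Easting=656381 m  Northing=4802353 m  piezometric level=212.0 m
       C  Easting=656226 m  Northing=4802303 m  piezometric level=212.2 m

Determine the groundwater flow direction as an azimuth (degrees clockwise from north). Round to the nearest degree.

015°

Three-point gradient (reference A): Δ to B = (-140, -100, +0.3), Δ to C = (-295, -150, +0.5).
∂h/∂x = -0.0005882, ∂h/∂y = -0.002176 (det = -8500).
Flow direction (−∇h) has components (+0.0005882 E, +0.002176 N).
Azimuth = atan2(E, N) = atan2(+0.0005882, +0.002176) = 15.1° ≈ 015°.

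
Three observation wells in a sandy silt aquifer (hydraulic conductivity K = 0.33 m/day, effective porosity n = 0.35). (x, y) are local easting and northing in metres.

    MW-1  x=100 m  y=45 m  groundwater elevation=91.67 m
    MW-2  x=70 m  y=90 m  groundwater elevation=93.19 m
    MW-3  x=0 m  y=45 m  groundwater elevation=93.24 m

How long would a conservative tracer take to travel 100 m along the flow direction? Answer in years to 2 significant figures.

With h = a·x + b·y + c and MW-1 as origin, the differences give:
  (-30)·a + 45·b = +1.52
  (-100)·a + 0·b = +1.57
Eliminate b (×0 and ×45, subtract): 4500·a = -70.650 → a = ∂h/∂x = -0.01570
Back-substitute: b = ∂h/∂y = +0.02331.
|∇h| = √(-0.01570² + 0.02331²) = 0.0281
Seepage velocity v = K·i/n = 0.33 × 0.0281 / 0.35 = 0.02649 m/day.
t = 100 / 0.02649 = 3775 days = 10.3 years.

10 years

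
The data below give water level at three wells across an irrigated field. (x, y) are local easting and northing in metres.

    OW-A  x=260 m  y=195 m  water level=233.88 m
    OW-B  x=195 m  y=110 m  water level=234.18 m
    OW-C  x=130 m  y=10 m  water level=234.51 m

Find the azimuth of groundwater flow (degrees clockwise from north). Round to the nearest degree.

045°

Differences from OW-A: to OW-B (Δx, Δy, Δh) = (-65, -85, +0.30); to OW-C = (-130, -185, +0.63).
Solve a·Δx + b·Δy = Δh: det = (-65)·(-185) − (-130)·(-85) = 975.
∂h/∂x = [(+0.30)·(-185) − (+0.63)·(-85)] / 975 = -0.002000
∂h/∂y = [(-65)·(+0.63) − (-130)·(+0.30)] / 975 = -0.002000
Flow direction (−∇h) has components (+0.002000 E, +0.002000 N).
Azimuth = atan2(E, N) = atan2(+0.002000, +0.002000) = 45.0° ≈ 045°.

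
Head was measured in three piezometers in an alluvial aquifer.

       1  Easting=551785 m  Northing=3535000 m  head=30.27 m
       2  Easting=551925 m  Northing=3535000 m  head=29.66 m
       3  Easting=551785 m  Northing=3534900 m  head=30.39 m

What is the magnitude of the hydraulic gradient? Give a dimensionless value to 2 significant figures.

0.0045

∂h/∂x = (29.66 − 30.27) / (551925 − 551785) = -0.004357
∂h/∂y = (30.39 − 30.27) / (3534900 − 3535000) = -0.001200
|∇h| = √(-0.004357² + -0.001200²) = 0.004519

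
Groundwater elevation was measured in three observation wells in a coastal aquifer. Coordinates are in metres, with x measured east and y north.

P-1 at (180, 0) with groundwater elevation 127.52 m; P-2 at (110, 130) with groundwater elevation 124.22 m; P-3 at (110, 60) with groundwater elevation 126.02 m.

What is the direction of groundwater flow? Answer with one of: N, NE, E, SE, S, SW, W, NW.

N

With h = a·x + b·y + c and P-1 as origin, the differences give:
  (-70)·a + 130·b = -3.30
  (-70)·a + 60·b = -1.50
Eliminate b (×60 and ×130, subtract): 4900·a = -3.000 → a = ∂h/∂x = -0.0006122
Back-substitute: b = ∂h/∂y = -0.02571.
Flow = −∇h = (+0.0006122 east, +0.02571 north), which points north.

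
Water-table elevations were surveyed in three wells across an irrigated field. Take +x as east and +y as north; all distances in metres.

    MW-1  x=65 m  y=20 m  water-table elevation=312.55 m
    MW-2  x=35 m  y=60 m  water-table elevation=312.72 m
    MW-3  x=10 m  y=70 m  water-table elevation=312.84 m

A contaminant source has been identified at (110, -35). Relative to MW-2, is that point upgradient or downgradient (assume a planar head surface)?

Differences from MW-1: to MW-2 (Δx, Δy, Δh) = (-30, 40, +0.17); to MW-3 = (-55, 50, +0.29).
Determinant of the coordinate differences = (-30)·50 − (-55)·40 = 700.
∂h/∂x = [(+0.17)·50 − (+0.29)·40] / 700 = -0.004429
∂h/∂y = [(-30)·(+0.29) − (-55)·(+0.17)] / 700 = +0.0009286
Head at (110, -35) = 312.55 + (-0.004429)·(45) + (+0.0009286)·(-55) = 312.30 m.
That is lower than the 312.72 m at MW-2, so the point is downgradient.

downgradient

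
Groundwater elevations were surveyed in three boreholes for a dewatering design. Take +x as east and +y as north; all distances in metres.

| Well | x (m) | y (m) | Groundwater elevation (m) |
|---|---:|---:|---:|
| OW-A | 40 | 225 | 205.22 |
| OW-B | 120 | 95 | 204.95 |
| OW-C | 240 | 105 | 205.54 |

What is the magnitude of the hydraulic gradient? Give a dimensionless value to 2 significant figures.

0.0066

Differences from OW-A: to OW-B (Δx, Δy, Δh) = (80, -130, -0.27); to OW-C = (200, -120, +0.32).
Determinant of the coordinate differences = 80·(-120) − 200·(-130) = 16400.
∂h/∂x = [(-0.27)·(-120) − (+0.32)·(-130)] / 16400 = +0.004512
∂h/∂y = [80·(+0.32) − 200·(-0.27)] / 16400 = +0.004854
|∇h| = √(0.004512² + 0.004854²) = 0.006627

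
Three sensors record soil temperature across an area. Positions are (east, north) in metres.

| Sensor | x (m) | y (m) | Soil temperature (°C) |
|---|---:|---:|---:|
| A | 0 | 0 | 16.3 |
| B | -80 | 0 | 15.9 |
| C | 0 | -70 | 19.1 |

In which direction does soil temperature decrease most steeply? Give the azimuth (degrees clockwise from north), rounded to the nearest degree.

353°

∂T/∂x = (15.9 − 16.3) / (-80 − 0) = +0.005000
∂T/∂y = (19.1 − 16.3) / (-70 − 0) = -0.04000
Steepest decrease is along −∇f: components (-0.005000 E, +0.04000 N).
Azimuth = atan2(-0.005000, +0.04000) = 352.9° ≈ 353°.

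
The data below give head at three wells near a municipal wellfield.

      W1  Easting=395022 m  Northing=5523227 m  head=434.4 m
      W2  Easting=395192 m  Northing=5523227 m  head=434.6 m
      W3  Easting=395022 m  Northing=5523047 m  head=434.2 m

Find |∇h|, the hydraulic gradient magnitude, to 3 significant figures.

0.00162

∂h/∂x = (434.6 − 434.4) / (395192 − 395022) = +0.001176
∂h/∂y = (434.2 − 434.4) / (5523047 − 5523227) = +0.001111
|∇h| = √(0.001176² + 0.001111²) = 0.001618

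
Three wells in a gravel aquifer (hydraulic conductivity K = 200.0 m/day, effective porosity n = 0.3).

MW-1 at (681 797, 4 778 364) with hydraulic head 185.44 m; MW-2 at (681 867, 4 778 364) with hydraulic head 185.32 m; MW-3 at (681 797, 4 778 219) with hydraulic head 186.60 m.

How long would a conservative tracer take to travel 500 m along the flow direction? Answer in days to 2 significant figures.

92 days

∂h/∂x = (185.32 − 185.44) / (681867 − 681797) = -0.001714
∂h/∂y = (186.60 − 185.44) / (4778219 − 4778364) = -0.008000
|∇h| = √(-0.001714² + -0.008000²) = 0.008182
Seepage velocity v = K·i/n = 200.0 × 0.008182 / 0.3 = 5.455 m/day.
t = 500 / 5.455 = 91.66 days.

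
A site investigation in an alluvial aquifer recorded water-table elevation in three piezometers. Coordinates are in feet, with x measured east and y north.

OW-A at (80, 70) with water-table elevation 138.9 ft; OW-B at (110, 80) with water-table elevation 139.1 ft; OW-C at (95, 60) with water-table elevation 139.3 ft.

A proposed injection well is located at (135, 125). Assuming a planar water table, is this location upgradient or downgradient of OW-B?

downgradient

Taking OW-A as reference: OW-B−OW-A = (30, 10, +0.2); OW-C−OW-A = (15, -10, +0.4).
Determinant of the coordinate differences = 30·(-10) − 15·10 = -450.
∂h/∂x = [(+0.2)·(-10) − (+0.4)·10] / -450 = +0.01333
∂h/∂y = [30·(+0.4) − 15·(+0.2)] / -450 = -0.02000
Head at (135, 125) = 138.9 + (+0.01333)·(55) + (-0.02000)·(55) = 138.53 ft.
That is lower than the 139.1 ft at OW-B, so the point is downgradient.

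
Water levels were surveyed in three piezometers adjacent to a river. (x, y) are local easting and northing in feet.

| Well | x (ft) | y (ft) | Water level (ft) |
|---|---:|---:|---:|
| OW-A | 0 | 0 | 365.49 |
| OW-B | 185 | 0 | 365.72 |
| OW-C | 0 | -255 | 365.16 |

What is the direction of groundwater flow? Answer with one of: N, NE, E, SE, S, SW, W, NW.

SW

∂h/∂x = (365.72 − 365.49) / (185 − 0) = +0.001243
∂h/∂y = (365.16 − 365.49) / (-255 − 0) = +0.001294
Flow = −∇h = (-0.001243 east, -0.001294 north), which points southwest.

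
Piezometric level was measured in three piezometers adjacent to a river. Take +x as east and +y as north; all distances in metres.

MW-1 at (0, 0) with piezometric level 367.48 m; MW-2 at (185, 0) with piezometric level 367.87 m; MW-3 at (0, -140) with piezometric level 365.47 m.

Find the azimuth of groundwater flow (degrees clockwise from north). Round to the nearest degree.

188°

∂h/∂x = (367.87 − 367.48) / (185 − 0) = +0.002108
∂h/∂y = (365.47 − 367.48) / (-140 − 0) = +0.01436
Flow direction (−∇h) has components (-0.002108 E, -0.01436 N).
Azimuth = atan2(E, N) = atan2(-0.002108, -0.01436) = 188.4° ≈ 188°.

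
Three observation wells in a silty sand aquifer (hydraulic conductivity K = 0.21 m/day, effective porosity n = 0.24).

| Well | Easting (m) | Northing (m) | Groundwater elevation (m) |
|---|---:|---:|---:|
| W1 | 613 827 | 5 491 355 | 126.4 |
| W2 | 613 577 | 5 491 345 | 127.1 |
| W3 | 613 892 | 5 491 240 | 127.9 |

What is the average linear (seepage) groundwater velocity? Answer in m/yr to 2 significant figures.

4.6 m/yr

With h = a·x + b·y + c and W1 as origin, the differences give:
  (-250)·a + (-10)·b = +0.7
  65·a + (-115)·b = +1.5
Eliminate b (×(-115) and ×(-10), subtract): 29400·a = -65.50 → a = ∂h/∂x = -0.002228
Back-substitute: b = ∂h/∂y = -0.01430.
|∇h| = √(-0.002228² + -0.01430²) = 0.01447
Seepage velocity v = K·i/n = 0.21 × 0.01447 / 0.24 = 0.01266 m/day = 4.624 m/yr.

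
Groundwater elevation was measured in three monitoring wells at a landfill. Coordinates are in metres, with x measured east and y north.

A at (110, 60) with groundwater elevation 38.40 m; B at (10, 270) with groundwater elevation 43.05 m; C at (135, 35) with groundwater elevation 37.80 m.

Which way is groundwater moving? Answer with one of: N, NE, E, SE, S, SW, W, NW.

S

With h = a·x + b·y + c and A as origin, the differences give:
  (-100)·a + 210·b = +4.65
  25·a + (-25)·b = -0.60
Eliminate b (×(-25) and ×210, subtract): -2750·a = 9.750 → a = ∂h/∂x = -0.003545
Back-substitute: b = ∂h/∂y = +0.02045.
Flow = −∇h = (+0.003545 east, -0.02045 north), which points south.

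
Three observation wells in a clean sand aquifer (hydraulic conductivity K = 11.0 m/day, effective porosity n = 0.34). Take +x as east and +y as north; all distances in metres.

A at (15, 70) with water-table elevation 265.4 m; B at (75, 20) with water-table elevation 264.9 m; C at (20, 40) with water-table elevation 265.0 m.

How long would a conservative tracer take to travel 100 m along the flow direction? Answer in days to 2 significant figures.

220 days

Three-point gradient (reference A): Δ to B = (60, -50, -0.5), Δ to C = (5, -30, -0.4).
∂h/∂x = +0.003226, ∂h/∂y = +0.01387 (det = -1550).
|∇h| = √(0.003226² + 0.01387²) = 0.01424
Seepage velocity v = K·i/n = 11.0 × 0.01424 / 0.34 = 0.4607 m/day.
t = 100 / 0.4607 = 217.1 days.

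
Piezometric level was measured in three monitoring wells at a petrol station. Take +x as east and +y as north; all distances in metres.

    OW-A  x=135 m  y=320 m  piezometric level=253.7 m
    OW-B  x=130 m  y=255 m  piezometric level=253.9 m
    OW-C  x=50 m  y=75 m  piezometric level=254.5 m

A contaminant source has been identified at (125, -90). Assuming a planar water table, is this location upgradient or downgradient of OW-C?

Differences from OW-A: to OW-B (Δx, Δy, Δh) = (-5, -65, +0.2); to OW-C = (-85, -245, +0.8).
Solve a·Δx + b·Δy = Δh: det = (-5)·(-245) − (-85)·(-65) = -4300.
∂h/∂x = [(+0.2)·(-245) − (+0.8)·(-65)] / -4300 = -0.0006977
∂h/∂y = [(-5)·(+0.8) − (-85)·(+0.2)] / -4300 = -0.003023
Head at (125, -90) = 253.7 + (-0.0006977)·(-10) + (-0.003023)·(-410) = 254.95 m.
That is higher than the 254.5 m at OW-C, so the point is upgradient.

upgradient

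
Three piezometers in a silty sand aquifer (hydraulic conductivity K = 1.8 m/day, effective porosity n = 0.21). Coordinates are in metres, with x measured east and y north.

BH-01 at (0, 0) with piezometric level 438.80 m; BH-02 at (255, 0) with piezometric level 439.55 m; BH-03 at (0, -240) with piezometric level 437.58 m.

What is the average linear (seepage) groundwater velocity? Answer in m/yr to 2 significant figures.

∂h/∂x = (439.55 − 438.80) / (255 − 0) = +0.002941
∂h/∂y = (437.58 − 438.80) / (-240 − 0) = +0.005083
|∇h| = √(0.002941² + 0.005083²) = 0.005873
Seepage velocity v = K·i/n = 1.8 × 0.005873 / 0.21 = 0.05034 m/day = 18.39 m/yr.

18 m/yr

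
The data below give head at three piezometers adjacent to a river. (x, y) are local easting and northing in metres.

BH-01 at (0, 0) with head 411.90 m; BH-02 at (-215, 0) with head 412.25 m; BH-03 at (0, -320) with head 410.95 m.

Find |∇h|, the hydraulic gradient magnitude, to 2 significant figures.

0.0034

∂h/∂x = (412.25 − 411.90) / (-215 − 0) = -0.001628
∂h/∂y = (410.95 − 411.90) / (-320 − 0) = +0.002969
|∇h| = √(-0.001628² + 0.002969²) = 0.003386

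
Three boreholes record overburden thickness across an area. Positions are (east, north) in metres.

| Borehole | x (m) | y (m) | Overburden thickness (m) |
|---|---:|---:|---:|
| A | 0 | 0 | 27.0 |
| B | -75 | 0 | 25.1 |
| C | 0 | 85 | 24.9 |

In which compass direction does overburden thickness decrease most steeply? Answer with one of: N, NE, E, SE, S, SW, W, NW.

NW

∂d/∂x = (25.1 − 27.0) / (-75 − 0) = +0.02533
∂d/∂y = (24.9 − 27.0) / (85 − 0) = -0.02471
Steepest decrease is along −∇f = (-0.02533 E, +0.02471 N) → northwest.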